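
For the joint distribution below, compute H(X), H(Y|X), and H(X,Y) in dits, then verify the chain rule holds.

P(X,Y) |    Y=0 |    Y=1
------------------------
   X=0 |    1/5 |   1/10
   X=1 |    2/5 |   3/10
H(X,Y) = 0.5558, H(X) = 0.2653, H(Y|X) = 0.2905 (all in dits)

Chain rule: H(X,Y) = H(X) + H(Y|X)

Left side — joint entropy directly:
H(X,Y) = -Σ p(x,y) log p(x,y) = 0.5558 dits

Right side — compute H(Y|X) from the conditional distributions:
P(X) = (3/10, 7/10), so H(X) = 0.2653 dits
H(Y|X) = Σ_x P(X=x) · H(Y|X=x):
  P(Y|X=0) = (2/3, 1/3), H(Y|X=0) = 0.2764, weight P(X=0) = 3/10
  P(Y|X=1) = (4/7, 3/7), H(Y|X=1) = 0.2966, weight P(X=1) = 7/10
H(Y|X) = 0.2905 dits

H(X) + H(Y|X) = 0.2653 + 0.2905 = 0.5558 dits

Both sides equal 0.5558 dits. ✓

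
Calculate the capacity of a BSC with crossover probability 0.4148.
0.0210 bits

For a binary symmetric channel (BSC) with error probability p:
Capacity C = 1 - H(p) bits per symbol

where H(p) = -p log₂(p) - (1-p) log₂(1-p) is the binary entropy function.

H(0.4148) = 0.9790 bits
C = 1 - 0.9790 = 0.0210 bits per symbol

This means we can reliably transmit up to 0.0210 bits of information per channel use.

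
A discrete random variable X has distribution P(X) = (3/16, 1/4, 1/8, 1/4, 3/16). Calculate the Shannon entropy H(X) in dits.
0.6865 dits

Shannon entropy is H(X) = -Σ p(x) log p(x).

For P = (3/16, 1/4, 1/8, 1/4, 3/16):
H = -3/16 × log_10(3/16) -1/4 × log_10(1/4) -1/8 × log_10(1/8) -1/4 × log_10(1/4) -3/16 × log_10(3/16)
H = 0.6865 dits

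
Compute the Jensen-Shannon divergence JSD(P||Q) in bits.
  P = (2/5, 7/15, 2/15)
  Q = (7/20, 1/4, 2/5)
0.0755 bits

Jensen-Shannon divergence is:
JSD(P||Q) = 0.5 × D_KL(P||M) + 0.5 × D_KL(Q||M)
where M = 0.5 × (P + Q) is the mixture distribution.

M = 0.5 × (2/5, 7/15, 2/15) + 0.5 × (7/20, 1/4, 2/5) = (3/8, 0.358333, 4/15)

D_KL(P||M) = 0.0818 bits
D_KL(Q||M) = 0.0693 bits

JSD(P||Q) = 0.5 × 0.0818 + 0.5 × 0.0693 = 0.0755 bits

Unlike KL divergence, JSD is symmetric and bounded: 0 ≤ JSD ≤ log(2).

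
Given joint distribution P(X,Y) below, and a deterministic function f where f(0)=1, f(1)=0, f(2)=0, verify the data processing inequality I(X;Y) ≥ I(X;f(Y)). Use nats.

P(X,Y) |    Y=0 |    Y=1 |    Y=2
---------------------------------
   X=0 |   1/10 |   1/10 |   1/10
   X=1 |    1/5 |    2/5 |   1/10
I(X;Y) = 0.0311, I(X;f(Y)) = 0.0011, inequality holds: 0.0311 ≥ 0.0011

Data Processing Inequality: For any Markov chain X → Y → Z, we have I(X;Y) ≥ I(X;Z).

Here Z = f(Y) is a deterministic function of Y, forming X → Y → Z.

Original I(X;Y) = 0.0311 nats

After applying f:
P(X,Z) where Z=f(Y):
- P(X,Z=0) = P(X,Y=1) + P(X,Y=2)
- P(X,Z=1) = P(X,Y=0)

I(X;Z) = I(X;f(Y)) = 0.0011 nats

Verification: 0.0311 ≥ 0.0011 ✓

Information cannot be created by processing; the function f can only lose information about X.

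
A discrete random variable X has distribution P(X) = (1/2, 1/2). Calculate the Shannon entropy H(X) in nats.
0.6931 nats

Shannon entropy is H(X) = -Σ p(x) log p(x).

For P = (1/2, 1/2):
H = -1/2 × log_e(1/2) -1/2 × log_e(1/2)
H = 0.6931 nats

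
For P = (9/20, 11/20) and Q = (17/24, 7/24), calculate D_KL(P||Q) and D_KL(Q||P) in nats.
D_KL(P||Q) = 0.1447, D_KL(Q||P) = 0.1363

KL divergence is not symmetric: D_KL(P||Q) ≠ D_KL(Q||P) in general.

D_KL(P||Q) = 0.1447 nats
D_KL(Q||P) = 0.1363 nats

No, they are not equal!

This asymmetry is why KL divergence is not a true distance metric.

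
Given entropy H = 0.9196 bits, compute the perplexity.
1.8916

Perplexity is 2^H (or exp(H) for natural log).

H = 0.9196 bits
Perplexity = 2^0.9196 = 1.8916

Interpretation: The model's uncertainty is equivalent to choosing uniformly among 1.9 options.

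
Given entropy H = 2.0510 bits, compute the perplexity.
4.1439

Perplexity is 2^H (or exp(H) for natural log).

H = 2.0510 bits
Perplexity = 2^2.0510 = 4.1439

Interpretation: The model's uncertainty is equivalent to choosing uniformly among 4.1 options.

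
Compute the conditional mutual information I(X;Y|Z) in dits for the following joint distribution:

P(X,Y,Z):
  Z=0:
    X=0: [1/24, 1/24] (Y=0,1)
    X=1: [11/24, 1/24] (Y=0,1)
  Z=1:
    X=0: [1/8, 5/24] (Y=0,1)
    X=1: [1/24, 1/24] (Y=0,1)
0.0175 dits

Conditional mutual information: I(X;Y|Z) = H(X|Z) + H(Y|Z) - H(X,Y|Z)

H(Z) = 0.2950
H(X,Z) = 0.4894 → H(X|Z) = 0.1944
H(Y,Z) = 0.5207 → H(Y|Z) = 0.2257
H(X,Y,Z) = 0.6976 → H(X,Y|Z) = 0.4027

I(X;Y|Z) = 0.1944 + 0.2257 - 0.4027 = 0.0175 dits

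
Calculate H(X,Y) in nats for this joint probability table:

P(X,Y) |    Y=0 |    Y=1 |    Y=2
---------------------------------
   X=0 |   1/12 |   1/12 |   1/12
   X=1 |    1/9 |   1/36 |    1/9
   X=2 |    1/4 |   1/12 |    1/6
2.0613 nats

Joint entropy is H(X,Y) = -Σ_{x,y} p(x,y) log p(x,y).

Summing over all non-zero entries:
H(X,Y) = -[1/12·log_e(1/12) + 1/12·log_e(1/12) + 1/12·log_e(1/12) + 1/9·log_e(1/9) + 1/36·log_e(1/36) + 1/9·log_e(1/9) + 1/4·log_e(1/4) + 1/12·log_e(1/12) + 1/6·log_e(1/6)]
H(X,Y) = 2.0613 nats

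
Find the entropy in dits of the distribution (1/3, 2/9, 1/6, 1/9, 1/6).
0.6696 dits

Shannon entropy is H(X) = -Σ p(x) log p(x).

For P = (1/3, 2/9, 1/6, 1/9, 1/6):
H = -1/3 × log_10(1/3) -2/9 × log_10(2/9) -1/6 × log_10(1/6) -1/9 × log_10(1/9) -1/6 × log_10(1/6)
H = 0.6696 dits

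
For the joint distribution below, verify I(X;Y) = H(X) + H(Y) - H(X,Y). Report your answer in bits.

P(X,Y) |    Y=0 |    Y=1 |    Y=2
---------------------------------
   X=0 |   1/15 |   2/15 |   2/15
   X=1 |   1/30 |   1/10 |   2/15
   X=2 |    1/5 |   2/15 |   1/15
I(X;Y) = 0.1143 bits

Mutual information has multiple equivalent forms:
- I(X;Y) = H(X) - H(X|Y)
- I(X;Y) = H(Y) - H(Y|X)
- I(X;Y) = H(X) + H(Y) - H(X,Y)

Computing all quantities:
H(X) = 1.5656, H(Y) = 1.5801, H(X,Y) = 3.0314
H(X|Y) = 1.4513, H(Y|X) = 1.4658

Verification:
H(X) - H(X|Y) = 1.5656 - 1.4513 = 0.1143
H(Y) - H(Y|X) = 1.5801 - 1.4658 = 0.1143
H(X) + H(Y) - H(X,Y) = 1.5656 + 1.5801 - 3.0314 = 0.1143

All forms give I(X;Y) = 0.1143 bits. ✓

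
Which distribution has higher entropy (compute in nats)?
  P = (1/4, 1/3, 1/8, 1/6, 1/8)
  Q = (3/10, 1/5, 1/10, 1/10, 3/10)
P

Computing entropies in nats:
H(P) = 1.5313
H(Q) = 1.5048

Distribution P has higher entropy.

Intuition: The distribution closer to uniform (more spread out) has higher entropy.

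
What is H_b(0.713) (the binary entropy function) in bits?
0.8648 bits

The binary entropy function is:
H(p) = -p log(p) - (1-p) log(1-p)

H(0.713) = -0.713 × log_2(0.713) - 0.287 × log_2(0.287)
H(0.713) = 0.8648 bits

Note: Binary entropy is maximized at p=0.5 (H=1 bit) and minimized at p=0 or p=1 (H=0).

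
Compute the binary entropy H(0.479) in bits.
0.9987 bits

The binary entropy function is:
H(p) = -p log(p) - (1-p) log(1-p)

H(0.479) = -0.479 × log_2(0.479) - 0.521 × log_2(0.521)
H(0.479) = 0.9987 bits

Note: Binary entropy is maximized at p=0.5 (H=1 bit) and minimized at p=0 or p=1 (H=0).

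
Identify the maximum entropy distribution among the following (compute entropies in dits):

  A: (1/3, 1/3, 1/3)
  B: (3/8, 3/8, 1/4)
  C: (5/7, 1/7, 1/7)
A

For a discrete distribution over n outcomes, entropy is maximized by the uniform distribution.

Computing entropies:
H(A) = 0.4771 dits
H(B) = 0.4700 dits
H(C) = 0.3458 dits

The uniform distribution (where all probabilities equal 1/3) achieves the maximum entropy of log_10(3) = 0.4771 dits.

Distribution A has the highest entropy.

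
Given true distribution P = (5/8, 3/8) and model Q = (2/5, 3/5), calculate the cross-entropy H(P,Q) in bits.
1.1026 bits

Cross-entropy: H(P,Q) = -Σ p(x) log q(x)

Alternatively: H(P,Q) = H(P) + D_KL(P||Q)
H(P) = 0.9544 bits
D_KL(P||Q) = 0.1481 bits

H(P,Q) = 0.9544 + 0.1481 = 1.1026 bits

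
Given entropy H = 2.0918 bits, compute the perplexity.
4.2628

Perplexity is 2^H (or exp(H) for natural log).

H = 2.0918 bits
Perplexity = 2^2.0918 = 4.2628

Interpretation: The model's uncertainty is equivalent to choosing uniformly among 4.3 options.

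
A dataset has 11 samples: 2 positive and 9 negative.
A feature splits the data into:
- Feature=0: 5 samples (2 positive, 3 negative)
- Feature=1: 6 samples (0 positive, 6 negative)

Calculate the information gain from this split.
0.2427 bits

Information Gain = H(Y) - H(Y|Feature)

Before split:
P(positive) = 2/11 = 0.1818
H(Y) = 0.6840 bits

After split:
Feature=0: H = 0.9710 bits (weight = 5/11)
Feature=1: H = 0.0000 bits (weight = 6/11)
H(Y|Feature) = (5/11)×0.9710 + (6/11)×0.0000 = 0.4413 bits

Information Gain = 0.6840 - 0.4413 = 0.2427 bits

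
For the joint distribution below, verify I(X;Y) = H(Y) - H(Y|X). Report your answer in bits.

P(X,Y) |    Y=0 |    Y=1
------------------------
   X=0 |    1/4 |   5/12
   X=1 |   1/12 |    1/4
I(X;Y) = 0.0116 bits

Mutual information has multiple equivalent forms:
- I(X;Y) = H(X) - H(X|Y)
- I(X;Y) = H(Y) - H(Y|X)
- I(X;Y) = H(X) + H(Y) - H(X,Y)

Computing all quantities:
H(X) = 0.9183, H(Y) = 0.9183, H(X,Y) = 1.8250
H(X|Y) = 0.9067, H(Y|X) = 0.9067

Verification:
H(X) - H(X|Y) = 0.9183 - 0.9067 = 0.0116
H(Y) - H(Y|X) = 0.9183 - 0.9067 = 0.0116
H(X) + H(Y) - H(X,Y) = 0.9183 + 0.9183 - 1.8250 = 0.0116

All forms give I(X;Y) = 0.0116 bits. ✓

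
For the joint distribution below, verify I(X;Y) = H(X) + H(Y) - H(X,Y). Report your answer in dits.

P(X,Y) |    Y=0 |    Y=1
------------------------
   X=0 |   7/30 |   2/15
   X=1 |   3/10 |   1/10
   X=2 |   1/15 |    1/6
I(X;Y) = 0.0296 dits

Mutual information has multiple equivalent forms:
- I(X;Y) = H(X) - H(X|Y)
- I(X;Y) = H(Y) - H(Y|X)
- I(X;Y) = H(X) + H(Y) - H(X,Y)

Computing all quantities:
H(X) = 0.4664, H(Y) = 0.2923, H(X,Y) = 0.7291
H(X|Y) = 0.4368, H(Y|X) = 0.2627

Verification:
H(X) - H(X|Y) = 0.4664 - 0.4368 = 0.0296
H(Y) - H(Y|X) = 0.2923 - 0.2627 = 0.0296
H(X) + H(Y) - H(X,Y) = 0.4664 + 0.2923 - 0.7291 = 0.0296

All forms give I(X;Y) = 0.0296 dits. ✓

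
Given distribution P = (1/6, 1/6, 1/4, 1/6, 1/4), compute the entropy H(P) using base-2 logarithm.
2.2925 bits

Shannon entropy is H(X) = -Σ p(x) log p(x).

For P = (1/6, 1/6, 1/4, 1/6, 1/4):
H = -1/6 × log_2(1/6) -1/6 × log_2(1/6) -1/4 × log_2(1/4) -1/6 × log_2(1/6) -1/4 × log_2(1/4)
H = 2.2925 bits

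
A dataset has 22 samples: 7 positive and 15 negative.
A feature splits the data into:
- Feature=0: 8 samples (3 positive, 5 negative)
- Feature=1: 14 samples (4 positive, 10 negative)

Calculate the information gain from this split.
0.0061 bits

Information Gain = H(Y) - H(Y|Feature)

Before split:
P(positive) = 7/22 = 0.3182
H(Y) = 0.9024 bits

After split:
Feature=0: H = 0.9544 bits (weight = 8/22)
Feature=1: H = 0.8631 bits (weight = 14/22)
H(Y|Feature) = (8/22)×0.9544 + (14/22)×0.8631 = 0.8963 bits

Information Gain = 0.9024 - 0.8963 = 0.0061 bits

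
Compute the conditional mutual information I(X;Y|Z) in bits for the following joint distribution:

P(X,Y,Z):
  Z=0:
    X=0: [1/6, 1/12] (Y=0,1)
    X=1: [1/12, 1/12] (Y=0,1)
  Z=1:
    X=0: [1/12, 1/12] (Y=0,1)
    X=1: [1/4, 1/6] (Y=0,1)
0.0118 bits

Conditional mutual information: I(X;Y|Z) = H(X|Z) + H(Y|Z) - H(X,Y|Z)

H(Z) = 0.9799
H(X,Z) = 1.8879 → H(X|Z) = 0.9080
H(Y,Z) = 1.9591 → H(Y|Z) = 0.9793
H(X,Y,Z) = 2.8554 → H(X,Y|Z) = 1.8755

I(X;Y|Z) = 0.9080 + 0.9793 - 1.8755 = 0.0118 bits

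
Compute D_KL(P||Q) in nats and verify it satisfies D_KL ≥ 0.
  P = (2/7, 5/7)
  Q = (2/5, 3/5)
0.0284 nats

KL divergence satisfies the Gibbs inequality: D_KL(P||Q) ≥ 0 for all distributions P, Q.

D_KL(P||Q) = Σ p(x) log(p(x)/q(x))
Term by term:
  x=0: 2/7 × log_e[(2/7)/(2/5)] = -0.0961
  x=1: 5/7 × log_e[(5/7)/(3/5)] = 0.1245
D_KL(P||Q) = 0.0284 nats

D_KL(P||Q) = 0.0284 ≥ 0 ✓

This non-negativity is a fundamental property: relative entropy cannot be negative because it measures how different Q is from P.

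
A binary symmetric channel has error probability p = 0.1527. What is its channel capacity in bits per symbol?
0.3834 bits

For a binary symmetric channel (BSC) with error probability p:
Capacity C = 1 - H(p) bits per symbol

where H(p) = -p log₂(p) - (1-p) log₂(1-p) is the binary entropy function.

H(0.1527) = 0.6166 bits
C = 1 - 0.6166 = 0.3834 bits per symbol

This means we can reliably transmit up to 0.3834 bits of information per channel use.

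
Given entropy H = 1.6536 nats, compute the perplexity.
5.2258

Perplexity is e^H (or exp(H) for natural log).

H = 1.6536 nats
Perplexity = e^1.6536 = 5.2258

Interpretation: The model's uncertainty is equivalent to choosing uniformly among 5.2 options.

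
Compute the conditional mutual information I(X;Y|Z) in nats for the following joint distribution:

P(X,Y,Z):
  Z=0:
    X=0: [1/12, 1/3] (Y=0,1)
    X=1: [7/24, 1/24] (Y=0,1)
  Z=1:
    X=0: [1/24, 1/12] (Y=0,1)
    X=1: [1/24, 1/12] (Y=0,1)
0.1858 nats

Conditional mutual information: I(X;Y|Z) = H(X|Z) + H(Y|Z) - H(X,Y|Z)

H(Z) = 0.5623
H(X,Z) = 1.2508 → H(X|Z) = 0.6885
H(Y,Z) = 1.2413 → H(Y|Z) = 0.6790
H(X,Y,Z) = 1.7441 → H(X,Y|Z) = 1.1817

I(X;Y|Z) = 0.6885 + 0.6790 - 1.1817 = 0.1858 nats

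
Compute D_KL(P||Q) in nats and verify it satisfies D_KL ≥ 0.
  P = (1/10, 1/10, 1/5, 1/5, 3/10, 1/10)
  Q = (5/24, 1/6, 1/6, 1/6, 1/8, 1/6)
0.1600 nats

KL divergence satisfies the Gibbs inequality: D_KL(P||Q) ≥ 0 for all distributions P, Q.

D_KL(P||Q) = Σ p(x) log(p(x)/q(x))
Term by term:
  x=0: 1/10 × log_e[(1/10)/(5/24)] = -0.0734
  x=1: 1/10 × log_e[(1/10)/(1/6)] = -0.0511
  x=2: 1/5 × log_e[(1/5)/(1/6)] = 0.0365
  x=3: 1/5 × log_e[(1/5)/(1/6)] = 0.0365
  x=4: 3/10 × log_e[(3/10)/(1/8)] = 0.2626
  x=5: 1/10 × log_e[(1/10)/(1/6)] = -0.0511
D_KL(P||Q) = 0.1600 nats

D_KL(P||Q) = 0.1600 ≥ 0 ✓

This non-negativity is a fundamental property: relative entropy cannot be negative because it measures how different Q is from P.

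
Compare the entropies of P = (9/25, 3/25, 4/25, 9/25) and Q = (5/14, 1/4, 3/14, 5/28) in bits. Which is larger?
Q

Computing entropies in bits:
H(P) = 1.8513
H(Q) = 1.9506

Distribution Q has higher entropy.

Intuition: The distribution closer to uniform (more spread out) has higher entropy.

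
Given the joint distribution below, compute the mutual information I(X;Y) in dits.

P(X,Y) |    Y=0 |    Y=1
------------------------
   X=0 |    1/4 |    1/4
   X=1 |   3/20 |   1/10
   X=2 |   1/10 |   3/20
0.0044 dits

Mutual information: I(X;Y) = H(X) + H(Y) - H(X,Y)

Marginals:
P(X) = (1/2, 1/4, 1/4), H(X) = 0.4515 dits
P(Y) = (1/2, 1/2), H(Y) = 0.3010 dits

Joint entropy: H(X,Y) = 0.7482 dits

I(X;Y) = 0.4515 + 0.3010 - 0.7482 = 0.0044 dits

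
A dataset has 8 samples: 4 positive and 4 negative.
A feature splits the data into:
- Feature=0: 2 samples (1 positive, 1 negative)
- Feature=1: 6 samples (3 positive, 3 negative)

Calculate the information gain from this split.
0.0000 bits

Information Gain = H(Y) - H(Y|Feature)

Before split:
P(positive) = 4/8 = 0.5000
H(Y) = 1.0000 bits

After split:
Feature=0: H = 1.0000 bits (weight = 2/8)
Feature=1: H = 1.0000 bits (weight = 6/8)
H(Y|Feature) = (2/8)×1.0000 + (6/8)×1.0000 = 1.0000 bits

Information Gain = 1.0000 - 1.0000 = 0.0000 bits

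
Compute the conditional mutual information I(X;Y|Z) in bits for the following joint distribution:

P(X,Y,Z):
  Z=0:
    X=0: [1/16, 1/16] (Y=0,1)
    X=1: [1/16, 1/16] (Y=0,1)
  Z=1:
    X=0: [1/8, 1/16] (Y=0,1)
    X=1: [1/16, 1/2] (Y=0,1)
0.1532 bits

Conditional mutual information: I(X;Y|Z) = H(X|Z) + H(Y|Z) - H(X,Y|Z)

H(Z) = 0.8113
H(X,Z) = 1.6697 → H(X|Z) = 0.8585
H(Y,Z) = 1.6697 → H(Y|Z) = 0.8585
H(X,Y,Z) = 2.3750 → H(X,Y|Z) = 1.5637

I(X;Y|Z) = 0.8585 + 0.8585 - 1.5637 = 0.1532 bits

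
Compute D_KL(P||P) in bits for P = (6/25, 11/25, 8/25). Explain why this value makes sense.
0.0000 bits

KL divergence satisfies the Gibbs inequality: D_KL(P||Q) ≥ 0 for all distributions P, Q.

D_KL(P||Q) = Σ p(x) log(p(x)/q(x))
Each term is p(x) × log_2(p(x)/p(x)) = p(x) × log_2(1) = 0, so the sum is 0.
D_KL(P||Q) = 0.0000 bits

When P = Q, the KL divergence is exactly 0, as there is no 'divergence' between identical distributions.

This non-negativity is a fundamental property: relative entropy cannot be negative because it measures how different Q is from P.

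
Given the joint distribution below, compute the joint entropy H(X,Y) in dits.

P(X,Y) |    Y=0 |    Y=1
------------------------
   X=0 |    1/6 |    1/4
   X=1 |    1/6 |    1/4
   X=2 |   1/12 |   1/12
0.7403 dits

Joint entropy is H(X,Y) = -Σ_{x,y} p(x,y) log p(x,y).

Summing over all non-zero entries:
H(X,Y) = -[1/6·log_10(1/6) + 1/4·log_10(1/4) + 1/6·log_10(1/6) + 1/4·log_10(1/4) + 1/12·log_10(1/12) + 1/12·log_10(1/12)]
H(X,Y) = 0.7403 dits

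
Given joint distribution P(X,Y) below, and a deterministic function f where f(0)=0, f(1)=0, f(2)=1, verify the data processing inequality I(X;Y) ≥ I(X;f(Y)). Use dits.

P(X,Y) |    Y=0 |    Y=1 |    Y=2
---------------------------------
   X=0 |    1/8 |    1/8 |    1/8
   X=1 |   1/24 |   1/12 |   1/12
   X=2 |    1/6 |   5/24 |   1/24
I(X;Y) = 0.0229, I(X;f(Y)) = 0.0208, inequality holds: 0.0229 ≥ 0.0208

Data Processing Inequality: For any Markov chain X → Y → Z, we have I(X;Y) ≥ I(X;Z).

Here Z = f(Y) is a deterministic function of Y, forming X → Y → Z.

Original I(X;Y) = 0.0229 dits

After applying f:
P(X,Z) where Z=f(Y):
- P(X,Z=0) = P(X,Y=0) + P(X,Y=1)
- P(X,Z=1) = P(X,Y=2)

I(X;Z) = I(X;f(Y)) = 0.0208 dits

Verification: 0.0229 ≥ 0.0208 ✓

Information cannot be created by processing; the function f can only lose information about X.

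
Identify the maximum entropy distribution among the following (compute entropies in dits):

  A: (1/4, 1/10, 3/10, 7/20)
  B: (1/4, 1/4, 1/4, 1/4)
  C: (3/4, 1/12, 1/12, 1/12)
B

For a discrete distribution over n outcomes, entropy is maximized by the uniform distribution.

Computing entropies:
H(A) = 0.5670 dits
H(B) = 0.6021 dits
H(C) = 0.3635 dits

The uniform distribution (where all probabilities equal 1/4) achieves the maximum entropy of log_10(4) = 0.6021 dits.

Distribution B has the highest entropy.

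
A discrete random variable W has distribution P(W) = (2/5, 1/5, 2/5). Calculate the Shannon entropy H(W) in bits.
1.5219 bits

Shannon entropy is H(X) = -Σ p(x) log p(x).

For P = (2/5, 1/5, 2/5):
H = -2/5 × log_2(2/5) -1/5 × log_2(1/5) -2/5 × log_2(2/5)
H = 1.5219 bits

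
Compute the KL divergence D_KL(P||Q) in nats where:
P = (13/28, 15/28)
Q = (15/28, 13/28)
0.0102 nats

KL divergence: D_KL(P||Q) = Σ p(x) log(p(x)/q(x))

Computing term by term:
  x=0: 13/28 × log_e[(13/28)/(15/28)] = 13/28 × -0.1431 = -0.0664
  x=1: 15/28 × log_e[(15/28)/(13/28)] = 15/28 × 0.1431 = 0.0767

D_KL(P||Q) = 0.0102 nats

Note: KL divergence is always non-negative and equals 0 iff P = Q.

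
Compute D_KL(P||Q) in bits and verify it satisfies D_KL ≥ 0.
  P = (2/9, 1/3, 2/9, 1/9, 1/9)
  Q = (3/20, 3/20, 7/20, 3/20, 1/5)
0.2220 bits

KL divergence satisfies the Gibbs inequality: D_KL(P||Q) ≥ 0 for all distributions P, Q.

D_KL(P||Q) = Σ p(x) log(p(x)/q(x))
Term by term:
  x=0: 2/9 × log_2[(2/9)/(3/20)] = 0.1260
  x=1: 1/3 × log_2[(1/3)/(3/20)] = 0.3840
  x=2: 2/9 × log_2[(2/9)/(7/20)] = -0.1456
  x=3: 1/9 × log_2[(1/9)/(3/20)] = -0.0481
  x=4: 1/9 × log_2[(1/9)/(1/5)] = -0.0942
D_KL(P||Q) = 0.2220 bits

D_KL(P||Q) = 0.2220 ≥ 0 ✓

This non-negativity is a fundamental property: relative entropy cannot be negative because it measures how different Q is from P.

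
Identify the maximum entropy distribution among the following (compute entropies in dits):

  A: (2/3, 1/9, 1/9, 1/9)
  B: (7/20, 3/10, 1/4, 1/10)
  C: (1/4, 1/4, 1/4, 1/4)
C

For a discrete distribution over n outcomes, entropy is maximized by the uniform distribution.

Computing entropies:
H(A) = 0.4355 dits
H(B) = 0.5670 dits
H(C) = 0.6021 dits

The uniform distribution (where all probabilities equal 1/4) achieves the maximum entropy of log_10(4) = 0.6021 dits.

Distribution C has the highest entropy.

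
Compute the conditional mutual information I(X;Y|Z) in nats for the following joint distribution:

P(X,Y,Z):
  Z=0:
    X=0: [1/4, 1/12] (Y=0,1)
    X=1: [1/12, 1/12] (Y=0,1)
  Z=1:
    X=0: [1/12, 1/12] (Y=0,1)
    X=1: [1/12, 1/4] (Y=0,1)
0.0306 nats

Conditional mutual information: I(X;Y|Z) = H(X|Z) + H(Y|Z) - H(X,Y|Z)

H(Z) = 0.6931
H(X,Z) = 1.3297 → H(X|Z) = 0.6365
H(Y,Z) = 1.3297 → H(Y|Z) = 0.6365
H(X,Y,Z) = 1.9356 → H(X,Y|Z) = 1.2425

I(X;Y|Z) = 0.6365 + 0.6365 - 1.2425 = 0.0306 nats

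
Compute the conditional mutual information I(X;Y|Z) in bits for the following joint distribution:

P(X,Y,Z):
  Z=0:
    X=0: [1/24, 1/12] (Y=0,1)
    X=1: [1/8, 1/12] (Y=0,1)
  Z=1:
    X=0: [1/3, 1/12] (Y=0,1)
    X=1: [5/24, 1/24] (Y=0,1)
0.0171 bits

Conditional mutual information: I(X;Y|Z) = H(X|Z) + H(Y|Z) - H(X,Y|Z)

H(Z) = 0.9183
H(X,Z) = 1.8727 → H(X|Z) = 0.9544
H(Y,Z) = 1.7158 → H(Y|Z) = 0.7975
H(X,Y,Z) = 2.6531 → H(X,Y|Z) = 1.7348

I(X;Y|Z) = 0.9544 + 0.7975 - 1.7348 = 0.0171 bits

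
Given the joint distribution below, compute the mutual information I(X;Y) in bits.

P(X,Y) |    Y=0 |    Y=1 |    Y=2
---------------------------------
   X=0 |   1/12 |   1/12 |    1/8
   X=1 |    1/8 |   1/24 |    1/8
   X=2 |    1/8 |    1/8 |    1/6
0.0234 bits

Mutual information: I(X;Y) = H(X) + H(Y) - H(X,Y)

Marginals:
P(X) = (7/24, 7/24, 5/12), H(X) = 1.5632 bits
P(Y) = (1/3, 1/4, 5/12), H(Y) = 1.5546 bits

Joint entropy: H(X,Y) = 3.0944 bits

I(X;Y) = 1.5632 + 1.5546 - 3.0944 = 0.0234 bits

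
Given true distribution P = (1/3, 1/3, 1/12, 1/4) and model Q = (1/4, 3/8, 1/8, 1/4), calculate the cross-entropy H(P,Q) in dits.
0.5684 dits

Cross-entropy: H(P,Q) = -Σ p(x) log q(x)

Alternatively: H(P,Q) = H(P) + D_KL(P||Q)
H(P) = 0.5585 dits
D_KL(P||Q) = 0.0099 dits

H(P,Q) = 0.5585 + 0.0099 = 0.5684 dits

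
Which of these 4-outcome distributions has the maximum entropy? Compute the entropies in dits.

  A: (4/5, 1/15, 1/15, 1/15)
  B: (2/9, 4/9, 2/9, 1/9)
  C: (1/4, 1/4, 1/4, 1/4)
C

For a discrete distribution over n outcomes, entropy is maximized by the uniform distribution.

Computing entropies:
H(A) = 0.3127 dits
H(B) = 0.5529 dits
H(C) = 0.6021 dits

The uniform distribution (where all probabilities equal 1/4) achieves the maximum entropy of log_10(4) = 0.6021 dits.

Distribution C has the highest entropy.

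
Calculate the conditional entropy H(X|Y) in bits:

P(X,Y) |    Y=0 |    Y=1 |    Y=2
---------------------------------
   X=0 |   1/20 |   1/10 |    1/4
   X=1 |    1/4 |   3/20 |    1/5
0.8837 bits

Using the chain rule: H(X|Y) = H(X,Y) - H(Y)

First, compute H(X,Y) = 2.4232 bits

Marginal P(Y) = (3/10, 1/4, 9/20)
H(Y) = 1.5395 bits

H(X|Y) = H(X,Y) - H(Y) = 2.4232 - 1.5395 = 0.8837 bits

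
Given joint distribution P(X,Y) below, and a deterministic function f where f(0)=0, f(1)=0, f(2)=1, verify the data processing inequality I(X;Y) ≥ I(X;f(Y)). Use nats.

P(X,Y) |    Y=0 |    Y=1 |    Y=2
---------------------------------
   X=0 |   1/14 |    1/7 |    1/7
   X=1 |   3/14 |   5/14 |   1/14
I(X;Y) = 0.0556, I(X;f(Y)) = 0.0550, inequality holds: 0.0556 ≥ 0.0550

Data Processing Inequality: For any Markov chain X → Y → Z, we have I(X;Y) ≥ I(X;Z).

Here Z = f(Y) is a deterministic function of Y, forming X → Y → Z.

Original I(X;Y) = 0.0556 nats

After applying f:
P(X,Z) where Z=f(Y):
- P(X,Z=0) = P(X,Y=0) + P(X,Y=1)
- P(X,Z=1) = P(X,Y=2)

I(X;Z) = I(X;f(Y)) = 0.0550 nats

Verification: 0.0556 ≥ 0.0550 ✓

Information cannot be created by processing; the function f can only lose information about X.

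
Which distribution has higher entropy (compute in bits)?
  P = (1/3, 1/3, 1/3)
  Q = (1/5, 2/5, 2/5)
P

Computing entropies in bits:
H(P) = 1.5850
H(Q) = 1.5219

Distribution P has higher entropy.

Intuition: The distribution closer to uniform (more spread out) has higher entropy.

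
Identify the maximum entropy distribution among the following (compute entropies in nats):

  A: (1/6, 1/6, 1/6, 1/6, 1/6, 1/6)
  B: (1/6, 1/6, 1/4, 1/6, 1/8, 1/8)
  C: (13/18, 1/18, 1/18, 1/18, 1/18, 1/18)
A

For a discrete distribution over n outcomes, entropy is maximized by the uniform distribution.

Computing entropies:
H(A) = 1.7918 nats
H(B) = 1.7623 nats
H(C) = 1.0379 nats

The uniform distribution (where all probabilities equal 1/6) achieves the maximum entropy of log_e(6) = 1.7918 nats.

Distribution A has the highest entropy.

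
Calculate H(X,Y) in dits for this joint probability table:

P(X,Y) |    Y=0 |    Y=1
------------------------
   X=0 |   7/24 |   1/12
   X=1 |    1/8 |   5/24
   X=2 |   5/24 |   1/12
0.7327 dits

Joint entropy is H(X,Y) = -Σ_{x,y} p(x,y) log p(x,y).

Summing over all non-zero entries:
H(X,Y) = -[7/24·log_10(7/24) + 1/12·log_10(1/12) + 1/8·log_10(1/8) + 5/24·log_10(5/24) + 5/24·log_10(5/24) + 1/12·log_10(1/12)]
H(X,Y) = 0.7327 dits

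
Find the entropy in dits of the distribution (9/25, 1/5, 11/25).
0.4564 dits

Shannon entropy is H(X) = -Σ p(x) log p(x).

For P = (9/25, 1/5, 11/25):
H = -9/25 × log_10(9/25) -1/5 × log_10(1/5) -11/25 × log_10(11/25)
H = 0.4564 dits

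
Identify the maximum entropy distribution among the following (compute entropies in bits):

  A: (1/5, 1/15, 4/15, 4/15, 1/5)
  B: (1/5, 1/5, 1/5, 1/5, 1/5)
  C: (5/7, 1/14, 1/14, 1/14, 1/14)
B

For a discrete distribution over n outcomes, entropy is maximized by the uniform distribution.

Computing entropies:
H(A) = 2.2062 bits
H(B) = 2.3219 bits
H(C) = 1.4345 bits

The uniform distribution (where all probabilities equal 1/5) achieves the maximum entropy of log_2(5) = 2.3219 bits.

Distribution B has the highest entropy.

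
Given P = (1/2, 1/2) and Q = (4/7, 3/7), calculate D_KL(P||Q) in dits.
0.0045 dits

KL divergence: D_KL(P||Q) = Σ p(x) log(p(x)/q(x))

Computing term by term:
  x=0: 1/2 × log_10[(1/2)/(4/7)] = 1/2 × -0.0580 = -0.0290
  x=1: 1/2 × log_10[(1/2)/(3/7)] = 1/2 × 0.0669 = 0.0335

D_KL(P||Q) = 0.0045 dits

Note: KL divergence is always non-negative and equals 0 iff P = Q.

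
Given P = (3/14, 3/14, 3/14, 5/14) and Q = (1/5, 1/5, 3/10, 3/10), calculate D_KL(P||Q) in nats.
0.0197 nats

KL divergence: D_KL(P||Q) = Σ p(x) log(p(x)/q(x))

Computing term by term:
  x=0: 3/14 × log_e[(3/14)/(1/5)] = 3/14 × 0.0690 = 0.0148
  x=1: 3/14 × log_e[(3/14)/(1/5)] = 3/14 × 0.0690 = 0.0148
  x=2: 3/14 × log_e[(3/14)/(3/10)] = 3/14 × -0.3365 = -0.0721
  x=3: 5/14 × log_e[(5/14)/(3/10)] = 5/14 × 0.1744 = 0.0623

D_KL(P||Q) = 0.0197 nats

Note: KL divergence is always non-negative and equals 0 iff P = Q.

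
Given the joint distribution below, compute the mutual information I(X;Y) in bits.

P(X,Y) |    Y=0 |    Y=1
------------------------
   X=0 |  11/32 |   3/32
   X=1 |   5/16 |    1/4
0.0429 bits

Mutual information: I(X;Y) = H(X) + H(Y) - H(X,Y)

Marginals:
P(X) = (7/16, 9/16), H(X) = 0.9887 bits
P(Y) = (21/32, 11/32), H(Y) = 0.9284 bits

Joint entropy: H(X,Y) = 1.8741 bits

I(X;Y) = 0.9887 + 0.9284 - 1.8741 = 0.0429 bits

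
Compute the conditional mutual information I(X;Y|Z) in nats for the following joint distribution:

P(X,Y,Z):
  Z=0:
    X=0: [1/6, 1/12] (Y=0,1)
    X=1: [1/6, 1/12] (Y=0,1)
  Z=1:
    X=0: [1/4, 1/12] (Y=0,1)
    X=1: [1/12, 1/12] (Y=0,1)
0.0153 nats

Conditional mutual information: I(X;Y|Z) = H(X|Z) + H(Y|Z) - H(X,Y|Z)

H(Z) = 0.6931
H(X,Z) = 1.3580 → H(X|Z) = 0.6648
H(Y,Z) = 1.3297 → H(Y|Z) = 0.6365
H(X,Y,Z) = 1.9792 → H(X,Y|Z) = 1.2861

I(X;Y|Z) = 0.6648 + 0.6365 - 1.2861 = 0.0153 nats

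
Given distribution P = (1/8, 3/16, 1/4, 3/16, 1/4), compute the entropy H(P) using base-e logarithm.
1.5808 nats

Shannon entropy is H(X) = -Σ p(x) log p(x).

For P = (1/8, 3/16, 1/4, 3/16, 1/4):
H = -1/8 × log_e(1/8) -3/16 × log_e(3/16) -1/4 × log_e(1/4) -3/16 × log_e(3/16) -1/4 × log_e(1/4)
H = 1.5808 nats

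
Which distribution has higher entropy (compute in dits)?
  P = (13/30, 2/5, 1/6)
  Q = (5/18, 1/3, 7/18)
Q

Computing entropies in dits:
H(P) = 0.4462
H(Q) = 0.4731

Distribution Q has higher entropy.

Intuition: The distribution closer to uniform (more spread out) has higher entropy.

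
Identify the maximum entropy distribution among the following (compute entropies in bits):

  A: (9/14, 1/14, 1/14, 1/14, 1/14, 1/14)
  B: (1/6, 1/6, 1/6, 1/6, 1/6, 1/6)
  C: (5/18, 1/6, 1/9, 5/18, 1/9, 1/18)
B

For a discrete distribution over n outcomes, entropy is maximized by the uniform distribution.

Computing entropies:
H(A) = 1.7695 bits
H(B) = 2.5850 bits
H(C) = 2.3936 bits

The uniform distribution (where all probabilities equal 1/6) achieves the maximum entropy of log_2(6) = 2.5850 bits.

Distribution B has the highest entropy.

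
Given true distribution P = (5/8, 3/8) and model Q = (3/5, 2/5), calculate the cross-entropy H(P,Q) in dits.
0.2879 dits

Cross-entropy: H(P,Q) = -Σ p(x) log q(x)

Alternatively: H(P,Q) = H(P) + D_KL(P||Q)
H(P) = 0.2873 dits
D_KL(P||Q) = 0.0006 dits

H(P,Q) = 0.2873 + 0.0006 = 0.2879 dits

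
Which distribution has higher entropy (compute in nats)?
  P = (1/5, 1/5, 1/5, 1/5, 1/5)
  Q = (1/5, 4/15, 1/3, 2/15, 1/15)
P

Computing entropies in nats:
H(P) = 1.6094
H(Q) = 1.4898

Distribution P has higher entropy.

Intuition: The distribution closer to uniform (more spread out) has higher entropy.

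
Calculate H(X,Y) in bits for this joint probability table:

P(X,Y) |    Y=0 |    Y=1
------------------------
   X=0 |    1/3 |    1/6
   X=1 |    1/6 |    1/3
1.9183 bits

Joint entropy is H(X,Y) = -Σ_{x,y} p(x,y) log p(x,y).

Summing over all non-zero entries:
H(X,Y) = -[1/3·log_2(1/3) + 1/6·log_2(1/6) + 1/6·log_2(1/6) + 1/3·log_2(1/3)]
H(X,Y) = 1.9183 bits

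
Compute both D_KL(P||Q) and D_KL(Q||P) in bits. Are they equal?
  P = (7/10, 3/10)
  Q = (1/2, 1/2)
D_KL(P||Q) = 0.1187, D_KL(Q||P) = 0.1258

KL divergence is not symmetric: D_KL(P||Q) ≠ D_KL(Q||P) in general.

D_KL(P||Q) = 0.1187 bits
D_KL(Q||P) = 0.1258 bits

No, they are not equal!

This asymmetry is why KL divergence is not a true distance metric.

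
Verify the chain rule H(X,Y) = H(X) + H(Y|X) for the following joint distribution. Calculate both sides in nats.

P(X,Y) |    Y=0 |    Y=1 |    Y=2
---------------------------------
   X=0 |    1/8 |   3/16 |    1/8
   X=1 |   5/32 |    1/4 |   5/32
H(X,Y) = 1.7604, H(X) = 0.6853, H(Y|X) = 1.0751 (all in nats)

Chain rule: H(X,Y) = H(X) + H(Y|X)

Left side — joint entropy directly:
H(X,Y) = -Σ p(x,y) log p(x,y) = 1.7604 nats

Right side — compute H(Y|X) from the conditional distributions:
P(X) = (7/16, 9/16), so H(X) = 0.6853 nats
H(Y|X) = Σ_x P(X=x) · H(Y|X=x):
  P(Y|X=0) = (2/7, 3/7, 2/7), H(Y|X=0) = 1.0790, weight P(X=0) = 7/16
  P(Y|X=1) = (5/18, 4/9, 5/18), H(Y|X=1) = 1.0720, weight P(X=1) = 9/16
H(Y|X) = 1.0751 nats

H(X) + H(Y|X) = 0.6853 + 1.0751 = 1.7604 nats

Both sides equal 1.7604 nats. ✓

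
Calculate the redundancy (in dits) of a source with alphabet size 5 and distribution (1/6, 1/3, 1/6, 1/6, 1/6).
0.0212 dits

Redundancy measures how far a source is from maximum entropy:
R = H_max - H(X)

Maximum entropy for 5 symbols: H_max = log_10(5) = 0.6990 dits
Actual entropy: H(X) = 0.6778 dits
Redundancy: R = 0.6990 - 0.6778 = 0.0212 dits

This redundancy represents potential for compression: the source could be compressed by 0.0212 dits per symbol.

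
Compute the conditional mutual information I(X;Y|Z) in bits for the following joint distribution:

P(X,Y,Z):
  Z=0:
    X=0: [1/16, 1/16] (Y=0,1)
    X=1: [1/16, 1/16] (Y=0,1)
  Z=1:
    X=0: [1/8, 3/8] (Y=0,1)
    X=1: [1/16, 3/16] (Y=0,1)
0.0000 bits

Conditional mutual information: I(X;Y|Z) = H(X|Z) + H(Y|Z) - H(X,Y|Z)

H(Z) = 0.8113
H(X,Z) = 1.7500 → H(X|Z) = 0.9387
H(Y,Z) = 1.6697 → H(Y|Z) = 0.8585
H(X,Y,Z) = 2.6085 → H(X,Y|Z) = 1.7972

I(X;Y|Z) = 0.9387 + 0.8585 - 1.7972 = 0.0000 bits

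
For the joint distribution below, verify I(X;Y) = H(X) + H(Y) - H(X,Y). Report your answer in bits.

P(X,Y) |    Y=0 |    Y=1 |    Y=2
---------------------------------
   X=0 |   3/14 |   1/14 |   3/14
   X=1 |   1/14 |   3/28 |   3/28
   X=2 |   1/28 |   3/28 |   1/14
I(X;Y) = 0.0891 bits

Mutual information has multiple equivalent forms:
- I(X;Y) = H(X) - H(X|Y)
- I(X;Y) = H(Y) - H(Y|X)
- I(X;Y) = H(X) + H(Y) - H(X,Y)

Computing all quantities:
H(X) = 1.4926, H(Y) = 1.5722, H(X,Y) = 2.9758
H(X|Y) = 1.4035, H(Y|X) = 1.4832

Verification:
H(X) - H(X|Y) = 1.4926 - 1.4035 = 0.0891
H(Y) - H(Y|X) = 1.5722 - 1.4832 = 0.0891
H(X) + H(Y) - H(X,Y) = 1.4926 + 1.5722 - 2.9758 = 0.0891

All forms give I(X;Y) = 0.0891 bits. ✓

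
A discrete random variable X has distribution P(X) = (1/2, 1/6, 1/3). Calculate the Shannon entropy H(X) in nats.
1.0114 nats

Shannon entropy is H(X) = -Σ p(x) log p(x).

For P = (1/2, 1/6, 1/3):
H = -1/2 × log_e(1/2) -1/6 × log_e(1/6) -1/3 × log_e(1/3)
H = 1.0114 nats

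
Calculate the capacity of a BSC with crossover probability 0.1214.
0.4666 bits

For a binary symmetric channel (BSC) with error probability p:
Capacity C = 1 - H(p) bits per symbol

where H(p) = -p log₂(p) - (1-p) log₂(1-p) is the binary entropy function.

H(0.1214) = 0.5334 bits
C = 1 - 0.5334 = 0.4666 bits per symbol

This means we can reliably transmit up to 0.4666 bits of information per channel use.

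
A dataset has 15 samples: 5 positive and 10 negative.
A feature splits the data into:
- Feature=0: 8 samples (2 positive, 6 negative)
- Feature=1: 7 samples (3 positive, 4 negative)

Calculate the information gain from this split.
0.0258 bits

Information Gain = H(Y) - H(Y|Feature)

Before split:
P(positive) = 5/15 = 0.3333
H(Y) = 0.9183 bits

After split:
Feature=0: H = 0.8113 bits (weight = 8/15)
Feature=1: H = 0.9852 bits (weight = 7/15)
H(Y|Feature) = (8/15)×0.8113 + (7/15)×0.9852 = 0.8925 bits

Information Gain = 0.9183 - 0.8925 = 0.0258 bits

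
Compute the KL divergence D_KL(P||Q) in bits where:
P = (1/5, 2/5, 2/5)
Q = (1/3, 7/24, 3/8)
0.0721 bits

KL divergence: D_KL(P||Q) = Σ p(x) log(p(x)/q(x))

Computing term by term:
  x=0: 1/5 × log_2[(1/5)/(1/3)] = 1/5 × -0.7370 = -0.1474
  x=1: 2/5 × log_2[(2/5)/(7/24)] = 2/5 × 0.4557 = 0.1823
  x=2: 2/5 × log_2[(2/5)/(3/8)] = 2/5 × 0.0931 = 0.0372

D_KL(P||Q) = 0.0721 bits

Note: KL divergence is always non-negative and equals 0 iff P = Q.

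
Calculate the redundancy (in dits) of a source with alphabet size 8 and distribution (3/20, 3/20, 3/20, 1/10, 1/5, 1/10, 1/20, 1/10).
0.0275 dits

Redundancy measures how far a source is from maximum entropy:
R = H_max - H(X)

Maximum entropy for 8 symbols: H_max = log_10(8) = 0.9031 dits
Actual entropy: H(X) = 0.8756 dits
Redundancy: R = 0.9031 - 0.8756 = 0.0275 dits

This redundancy represents potential for compression: the source could be compressed by 0.0275 dits per symbol.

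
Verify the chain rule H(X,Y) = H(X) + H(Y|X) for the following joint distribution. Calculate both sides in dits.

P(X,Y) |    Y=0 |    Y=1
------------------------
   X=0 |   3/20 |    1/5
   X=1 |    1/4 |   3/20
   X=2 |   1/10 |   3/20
H(X,Y) = 0.7611, H(X) = 0.4693, H(Y|X) = 0.2918 (all in dits)

Chain rule: H(X,Y) = H(X) + H(Y|X)

Left side — joint entropy directly:
H(X,Y) = -Σ p(x,y) log p(x,y) = 0.7611 dits

Right side — compute H(Y|X) from the conditional distributions:
P(X) = (7/20, 2/5, 1/4), so H(X) = 0.4693 dits
H(Y|X) = Σ_x P(X=x) · H(Y|X=x):
  P(Y|X=0) = (3/7, 4/7), H(Y|X=0) = 0.2966, weight P(X=0) = 7/20
  P(Y|X=1) = (5/8, 3/8), H(Y|X=1) = 0.2873, weight P(X=1) = 2/5
  P(Y|X=2) = (2/5, 3/5), H(Y|X=2) = 0.2923, weight P(X=2) = 1/4
H(Y|X) = 0.2918 dits

H(X) + H(Y|X) = 0.4693 + 0.2918 = 0.7611 dits

Both sides equal 0.7611 dits. ✓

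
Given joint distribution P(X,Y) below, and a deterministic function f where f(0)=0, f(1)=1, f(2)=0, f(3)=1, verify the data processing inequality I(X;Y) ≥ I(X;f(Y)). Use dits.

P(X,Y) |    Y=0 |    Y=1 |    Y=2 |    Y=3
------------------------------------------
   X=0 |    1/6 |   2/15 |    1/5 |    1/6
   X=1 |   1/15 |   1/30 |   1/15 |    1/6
I(X;Y) = 0.0141, I(X;f(Y)) = 0.0044, inequality holds: 0.0141 ≥ 0.0044

Data Processing Inequality: For any Markov chain X → Y → Z, we have I(X;Y) ≥ I(X;Z).

Here Z = f(Y) is a deterministic function of Y, forming X → Y → Z.

Original I(X;Y) = 0.0141 dits

After applying f:
P(X,Z) where Z=f(Y):
- P(X,Z=0) = P(X,Y=0) + P(X,Y=2)
- P(X,Z=1) = P(X,Y=1) + P(X,Y=3)

I(X;Z) = I(X;f(Y)) = 0.0044 dits

Verification: 0.0141 ≥ 0.0044 ✓

Information cannot be created by processing; the function f can only lose information about X.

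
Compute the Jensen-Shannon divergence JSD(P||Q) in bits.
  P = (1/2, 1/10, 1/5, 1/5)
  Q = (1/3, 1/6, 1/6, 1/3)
0.0314 bits

Jensen-Shannon divergence is:
JSD(P||Q) = 0.5 × D_KL(P||M) + 0.5 × D_KL(Q||M)
where M = 0.5 × (P + Q) is the mixture distribution.

M = 0.5 × (1/2, 1/10, 1/5, 1/5) + 0.5 × (1/3, 1/6, 1/6, 1/3) = (5/12, 2/15, 0.183333, 4/15)

D_KL(P||M) = 0.0321 bits
D_KL(Q||M) = 0.0307 bits

JSD(P||Q) = 0.5 × 0.0321 + 0.5 × 0.0307 = 0.0314 bits

Unlike KL divergence, JSD is symmetric and bounded: 0 ≤ JSD ≤ log(2).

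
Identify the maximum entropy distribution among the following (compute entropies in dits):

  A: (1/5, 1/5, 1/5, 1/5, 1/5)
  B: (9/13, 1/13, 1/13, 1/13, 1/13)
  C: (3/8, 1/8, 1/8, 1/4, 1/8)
A

For a discrete distribution over n outcomes, entropy is maximized by the uniform distribution.

Computing entropies:
H(A) = 0.6990 dits
H(B) = 0.4533 dits
H(C) = 0.6489 dits

The uniform distribution (where all probabilities equal 1/5) achieves the maximum entropy of log_10(5) = 0.6990 dits.

Distribution A has the highest entropy.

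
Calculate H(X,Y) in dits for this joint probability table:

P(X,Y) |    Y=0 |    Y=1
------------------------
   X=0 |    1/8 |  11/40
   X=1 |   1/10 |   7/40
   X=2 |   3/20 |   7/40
0.7556 dits

Joint entropy is H(X,Y) = -Σ_{x,y} p(x,y) log p(x,y).

Summing over all non-zero entries:
H(X,Y) = -[1/8·log_10(1/8) + 11/40·log_10(11/40) + 1/10·log_10(1/10) + 7/40·log_10(7/40) + 3/20·log_10(3/20) + 7/40·log_10(7/40)]
H(X,Y) = 0.7556 dits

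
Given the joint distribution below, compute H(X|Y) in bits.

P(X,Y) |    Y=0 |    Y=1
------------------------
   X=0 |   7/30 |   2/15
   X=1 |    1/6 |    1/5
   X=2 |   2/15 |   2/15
1.5511 bits

Using the chain rule: H(X|Y) = H(X,Y) - H(Y)

First, compute H(X,Y) = 2.5479 bits

Marginal P(Y) = (8/15, 7/15)
H(Y) = 0.9968 bits

H(X|Y) = H(X,Y) - H(Y) = 2.5479 - 0.9968 = 1.5511 bits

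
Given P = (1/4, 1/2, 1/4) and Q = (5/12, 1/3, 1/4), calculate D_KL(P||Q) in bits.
0.1082 bits

KL divergence: D_KL(P||Q) = Σ p(x) log(p(x)/q(x))

Computing term by term:
  x=0: 1/4 × log_2[(1/4)/(5/12)] = 1/4 × -0.7370 = -0.1842
  x=1: 1/2 × log_2[(1/2)/(1/3)] = 1/2 × 0.5850 = 0.2925
  x=2: 1/4 × log_2[(1/4)/(1/4)] = 1/4 × 0.0000 = 0.0000

D_KL(P||Q) = 0.1082 bits

Note: KL divergence is always non-negative and equals 0 iff P = Q.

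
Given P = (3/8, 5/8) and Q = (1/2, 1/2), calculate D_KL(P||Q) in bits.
0.0456 bits

KL divergence: D_KL(P||Q) = Σ p(x) log(p(x)/q(x))

Computing term by term:
  x=0: 3/8 × log_2[(3/8)/(1/2)] = 3/8 × -0.4150 = -0.1556
  x=1: 5/8 × log_2[(5/8)/(1/2)] = 5/8 × 0.3219 = 0.2012

D_KL(P||Q) = 0.0456 bits

Note: KL divergence is always non-negative and equals 0 iff P = Q.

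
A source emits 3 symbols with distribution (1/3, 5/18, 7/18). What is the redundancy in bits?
0.0134 bits

Redundancy measures how far a source is from maximum entropy:
R = H_max - H(X)

Maximum entropy for 3 symbols: H_max = log_2(3) = 1.5850 bits
Actual entropy: H(X) = 1.5715 bits
Redundancy: R = 1.5850 - 1.5715 = 0.0134 bits

This redundancy represents potential for compression: the source could be compressed by 0.0134 bits per symbol.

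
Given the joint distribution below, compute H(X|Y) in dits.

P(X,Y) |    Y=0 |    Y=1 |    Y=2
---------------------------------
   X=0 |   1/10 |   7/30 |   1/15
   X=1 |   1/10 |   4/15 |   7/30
0.2793 dits

Using the chain rule: H(X|Y) = H(X,Y) - H(Y)

First, compute H(X,Y) = 0.7264 dits

Marginal P(Y) = (1/5, 1/2, 3/10)
H(Y) = 0.4472 dits

H(X|Y) = H(X,Y) - H(Y) = 0.7264 - 0.4472 = 0.2793 dits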